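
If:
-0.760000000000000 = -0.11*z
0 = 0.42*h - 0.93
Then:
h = 2.21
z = 6.91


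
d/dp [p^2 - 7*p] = 2*p - 7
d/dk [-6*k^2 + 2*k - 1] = 2 - 12*k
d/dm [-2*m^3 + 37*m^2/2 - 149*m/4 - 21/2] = -6*m^2 + 37*m - 149/4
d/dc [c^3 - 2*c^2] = c*(3*c - 4)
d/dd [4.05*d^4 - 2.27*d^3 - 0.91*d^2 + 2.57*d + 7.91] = 16.2*d^3 - 6.81*d^2 - 1.82*d + 2.57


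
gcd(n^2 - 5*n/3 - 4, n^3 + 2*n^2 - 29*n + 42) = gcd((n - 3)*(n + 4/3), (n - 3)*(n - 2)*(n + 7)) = n - 3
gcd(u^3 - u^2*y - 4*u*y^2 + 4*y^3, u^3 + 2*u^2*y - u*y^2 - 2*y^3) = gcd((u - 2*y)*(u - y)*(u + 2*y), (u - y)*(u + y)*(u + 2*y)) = -u^2 - u*y + 2*y^2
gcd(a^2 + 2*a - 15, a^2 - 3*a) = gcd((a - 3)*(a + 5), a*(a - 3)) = a - 3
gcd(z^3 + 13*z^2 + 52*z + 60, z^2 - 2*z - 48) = z + 6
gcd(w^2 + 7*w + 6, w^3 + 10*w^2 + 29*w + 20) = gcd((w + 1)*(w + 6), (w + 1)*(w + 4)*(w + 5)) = w + 1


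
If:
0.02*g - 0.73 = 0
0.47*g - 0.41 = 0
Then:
No Solution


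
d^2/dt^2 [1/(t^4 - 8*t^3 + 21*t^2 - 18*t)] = 2*(10*t^4 - 60*t^3 + 123*t^2 - 102*t + 36)/(t^3*(t^7 - 18*t^6 + 138*t^5 - 584*t^4 + 1473*t^3 - 2214*t^2 + 1836*t - 648))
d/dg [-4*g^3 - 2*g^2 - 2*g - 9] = -12*g^2 - 4*g - 2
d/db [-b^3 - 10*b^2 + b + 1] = -3*b^2 - 20*b + 1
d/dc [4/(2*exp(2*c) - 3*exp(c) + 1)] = (12 - 16*exp(c))*exp(c)/(2*exp(2*c) - 3*exp(c) + 1)^2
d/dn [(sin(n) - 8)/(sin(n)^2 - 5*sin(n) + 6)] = (16*sin(n) + cos(n)^2 - 35)*cos(n)/(sin(n)^2 - 5*sin(n) + 6)^2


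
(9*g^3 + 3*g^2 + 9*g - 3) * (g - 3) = 9*g^4 - 24*g^3 - 30*g + 9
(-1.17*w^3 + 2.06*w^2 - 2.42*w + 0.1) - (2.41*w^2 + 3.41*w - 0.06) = -1.17*w^3 - 0.35*w^2 - 5.83*w + 0.16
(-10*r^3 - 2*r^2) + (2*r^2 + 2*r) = -10*r^3 + 2*r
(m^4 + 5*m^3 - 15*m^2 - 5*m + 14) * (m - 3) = m^5 + 2*m^4 - 30*m^3 + 40*m^2 + 29*m - 42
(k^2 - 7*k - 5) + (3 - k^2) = -7*k - 2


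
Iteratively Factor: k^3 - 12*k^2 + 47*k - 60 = (k - 5)*(k^2 - 7*k + 12) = (k - 5)*(k - 3)*(k - 4)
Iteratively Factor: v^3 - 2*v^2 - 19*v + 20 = (v - 5)*(v^2 + 3*v - 4) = (v - 5)*(v + 4)*(v - 1)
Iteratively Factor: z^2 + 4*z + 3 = (z + 1)*(z + 3)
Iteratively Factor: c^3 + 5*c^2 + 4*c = (c + 1)*(c^2 + 4*c) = c*(c + 1)*(c + 4)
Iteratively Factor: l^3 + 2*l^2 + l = (l + 1)*(l^2 + l) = (l + 1)^2*(l)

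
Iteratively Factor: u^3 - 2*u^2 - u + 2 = (u + 1)*(u^2 - 3*u + 2) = (u - 2)*(u + 1)*(u - 1)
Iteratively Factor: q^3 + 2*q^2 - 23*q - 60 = (q - 5)*(q^2 + 7*q + 12) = (q - 5)*(q + 3)*(q + 4)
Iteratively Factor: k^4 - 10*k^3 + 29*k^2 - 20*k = (k - 1)*(k^3 - 9*k^2 + 20*k) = (k - 4)*(k - 1)*(k^2 - 5*k) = (k - 5)*(k - 4)*(k - 1)*(k)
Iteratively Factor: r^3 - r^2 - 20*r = (r + 4)*(r^2 - 5*r) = r*(r + 4)*(r - 5)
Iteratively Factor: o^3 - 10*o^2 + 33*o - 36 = (o - 3)*(o^2 - 7*o + 12) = (o - 3)^2*(o - 4)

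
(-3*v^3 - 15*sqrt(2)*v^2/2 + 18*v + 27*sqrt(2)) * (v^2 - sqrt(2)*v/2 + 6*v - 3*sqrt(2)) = -3*v^5 - 18*v^4 - 6*sqrt(2)*v^4 - 36*sqrt(2)*v^3 + 51*v^3/2 + 18*sqrt(2)*v^2 + 153*v^2 - 27*v + 108*sqrt(2)*v - 162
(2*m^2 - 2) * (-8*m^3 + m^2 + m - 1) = -16*m^5 + 2*m^4 + 18*m^3 - 4*m^2 - 2*m + 2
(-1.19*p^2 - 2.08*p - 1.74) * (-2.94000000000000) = 3.4986*p^2 + 6.1152*p + 5.1156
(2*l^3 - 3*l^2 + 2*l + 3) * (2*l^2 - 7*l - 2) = 4*l^5 - 20*l^4 + 21*l^3 - 2*l^2 - 25*l - 6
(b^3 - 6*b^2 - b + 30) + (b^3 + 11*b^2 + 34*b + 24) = 2*b^3 + 5*b^2 + 33*b + 54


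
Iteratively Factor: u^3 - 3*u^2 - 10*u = (u + 2)*(u^2 - 5*u) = u*(u + 2)*(u - 5)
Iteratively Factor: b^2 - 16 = (b + 4)*(b - 4)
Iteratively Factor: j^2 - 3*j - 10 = (j - 5)*(j + 2)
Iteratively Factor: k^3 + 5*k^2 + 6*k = (k + 3)*(k^2 + 2*k) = k*(k + 3)*(k + 2)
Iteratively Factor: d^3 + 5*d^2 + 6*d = (d + 3)*(d^2 + 2*d) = (d + 2)*(d + 3)*(d)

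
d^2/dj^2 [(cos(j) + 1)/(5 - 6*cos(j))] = 11*(-6*sin(j)^2 + 5*cos(j) - 6)/(6*cos(j) - 5)^3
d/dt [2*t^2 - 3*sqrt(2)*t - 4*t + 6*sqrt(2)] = 4*t - 3*sqrt(2) - 4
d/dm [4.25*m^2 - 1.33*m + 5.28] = 8.5*m - 1.33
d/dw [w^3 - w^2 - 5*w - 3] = 3*w^2 - 2*w - 5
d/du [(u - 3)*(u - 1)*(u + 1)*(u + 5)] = 4*u^3 + 6*u^2 - 32*u - 2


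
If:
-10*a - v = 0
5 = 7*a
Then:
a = 5/7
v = -50/7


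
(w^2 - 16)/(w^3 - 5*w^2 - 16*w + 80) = 1/(w - 5)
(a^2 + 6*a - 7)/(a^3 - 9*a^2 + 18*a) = (a^2 + 6*a - 7)/(a*(a^2 - 9*a + 18))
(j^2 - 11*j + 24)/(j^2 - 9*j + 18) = (j - 8)/(j - 6)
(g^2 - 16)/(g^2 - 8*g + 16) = (g + 4)/(g - 4)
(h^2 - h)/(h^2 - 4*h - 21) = h*(1 - h)/(-h^2 + 4*h + 21)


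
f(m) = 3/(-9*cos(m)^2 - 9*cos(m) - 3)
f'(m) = 3*(-18*sin(m)*cos(m) - 9*sin(m))/(-9*cos(m)^2 - 9*cos(m) - 3)^2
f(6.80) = -0.17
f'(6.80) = -0.12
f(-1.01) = -0.29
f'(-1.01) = 0.44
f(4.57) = -1.58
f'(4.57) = 5.28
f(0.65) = -0.19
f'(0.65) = -0.17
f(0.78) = -0.22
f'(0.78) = -0.24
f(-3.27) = -1.03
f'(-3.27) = 0.40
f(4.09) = -3.69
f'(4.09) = -5.52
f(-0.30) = -0.15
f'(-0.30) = 0.06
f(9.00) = -1.32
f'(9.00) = 1.77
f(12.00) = -0.18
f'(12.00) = 0.13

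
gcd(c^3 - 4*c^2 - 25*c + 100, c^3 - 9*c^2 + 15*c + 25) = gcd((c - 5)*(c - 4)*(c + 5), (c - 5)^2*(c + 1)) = c - 5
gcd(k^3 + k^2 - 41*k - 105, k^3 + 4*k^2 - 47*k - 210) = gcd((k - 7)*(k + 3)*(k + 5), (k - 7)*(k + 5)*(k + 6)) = k^2 - 2*k - 35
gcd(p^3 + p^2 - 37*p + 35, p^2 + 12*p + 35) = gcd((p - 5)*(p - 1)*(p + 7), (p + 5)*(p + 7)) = p + 7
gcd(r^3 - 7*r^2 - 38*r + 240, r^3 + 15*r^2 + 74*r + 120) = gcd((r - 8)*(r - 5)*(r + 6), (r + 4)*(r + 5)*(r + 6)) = r + 6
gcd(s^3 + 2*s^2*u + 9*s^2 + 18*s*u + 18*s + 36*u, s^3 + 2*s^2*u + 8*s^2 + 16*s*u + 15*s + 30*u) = s^2 + 2*s*u + 3*s + 6*u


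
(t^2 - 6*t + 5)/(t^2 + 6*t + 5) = (t^2 - 6*t + 5)/(t^2 + 6*t + 5)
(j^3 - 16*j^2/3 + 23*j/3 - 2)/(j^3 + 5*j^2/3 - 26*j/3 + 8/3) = (j - 3)/(j + 4)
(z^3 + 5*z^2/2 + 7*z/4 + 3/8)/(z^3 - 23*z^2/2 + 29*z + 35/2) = (z^2 + 2*z + 3/4)/(z^2 - 12*z + 35)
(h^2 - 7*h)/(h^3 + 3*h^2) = (h - 7)/(h*(h + 3))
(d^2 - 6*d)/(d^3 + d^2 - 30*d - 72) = d/(d^2 + 7*d + 12)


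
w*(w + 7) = w^2 + 7*w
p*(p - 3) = p^2 - 3*p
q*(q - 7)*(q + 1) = q^3 - 6*q^2 - 7*q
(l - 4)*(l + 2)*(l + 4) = l^3 + 2*l^2 - 16*l - 32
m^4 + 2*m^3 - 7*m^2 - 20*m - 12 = (m - 3)*(m + 1)*(m + 2)^2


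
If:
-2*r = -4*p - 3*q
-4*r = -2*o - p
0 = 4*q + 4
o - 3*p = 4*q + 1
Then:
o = -3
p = 0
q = -1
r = -3/2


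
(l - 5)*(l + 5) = l^2 - 25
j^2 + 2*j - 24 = (j - 4)*(j + 6)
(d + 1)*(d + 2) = d^2 + 3*d + 2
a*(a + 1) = a^2 + a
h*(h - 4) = h^2 - 4*h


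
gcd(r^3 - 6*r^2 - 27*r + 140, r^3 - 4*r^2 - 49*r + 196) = r^2 - 11*r + 28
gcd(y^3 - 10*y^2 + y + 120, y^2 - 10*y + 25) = y - 5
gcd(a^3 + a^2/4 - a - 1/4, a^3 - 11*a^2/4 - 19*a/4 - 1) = a^2 + 5*a/4 + 1/4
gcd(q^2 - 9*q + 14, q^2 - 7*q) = q - 7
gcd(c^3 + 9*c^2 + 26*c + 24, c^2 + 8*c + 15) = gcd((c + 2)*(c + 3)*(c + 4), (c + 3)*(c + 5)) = c + 3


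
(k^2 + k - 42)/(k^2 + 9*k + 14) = (k - 6)/(k + 2)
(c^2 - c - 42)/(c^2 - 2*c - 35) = (c + 6)/(c + 5)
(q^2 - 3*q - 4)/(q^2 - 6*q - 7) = (q - 4)/(q - 7)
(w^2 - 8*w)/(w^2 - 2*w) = (w - 8)/(w - 2)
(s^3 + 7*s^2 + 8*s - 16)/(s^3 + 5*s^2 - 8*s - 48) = (s - 1)/(s - 3)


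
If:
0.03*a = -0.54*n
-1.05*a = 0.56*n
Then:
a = 0.00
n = 0.00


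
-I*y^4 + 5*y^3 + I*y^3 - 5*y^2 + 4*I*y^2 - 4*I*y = y*(y + I)*(y + 4*I)*(-I*y + I)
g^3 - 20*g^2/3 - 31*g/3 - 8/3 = (g - 8)*(g + 1/3)*(g + 1)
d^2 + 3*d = d*(d + 3)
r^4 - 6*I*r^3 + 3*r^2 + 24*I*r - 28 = (r - 2)*(r + 2)*(r - 7*I)*(r + I)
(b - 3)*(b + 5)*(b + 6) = b^3 + 8*b^2 - 3*b - 90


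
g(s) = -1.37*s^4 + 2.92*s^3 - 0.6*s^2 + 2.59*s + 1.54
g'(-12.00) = 10747.87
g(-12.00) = -33570.02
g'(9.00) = -3293.57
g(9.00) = -6883.64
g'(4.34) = -285.59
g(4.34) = -245.87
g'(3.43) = -119.60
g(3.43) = -68.43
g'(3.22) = -93.40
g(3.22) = -46.13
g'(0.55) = 3.67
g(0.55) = 3.14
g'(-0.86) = 13.59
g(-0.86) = -3.74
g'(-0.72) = 10.04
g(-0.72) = -2.09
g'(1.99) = -8.29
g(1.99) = 5.84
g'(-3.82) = 440.47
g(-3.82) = -471.60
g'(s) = -5.48*s^3 + 8.76*s^2 - 1.2*s + 2.59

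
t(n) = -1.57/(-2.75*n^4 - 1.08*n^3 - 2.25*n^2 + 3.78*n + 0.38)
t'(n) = -1.57*(11.0*n^3 + 3.24*n^2 + 4.5*n - 3.78)/(-2.75*n^4 - 1.08*n^3 - 2.25*n^2 + 3.78*n + 0.38)^2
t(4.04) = 0.00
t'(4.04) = -0.00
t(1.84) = 0.04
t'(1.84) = -0.09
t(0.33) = -1.20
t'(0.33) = 1.41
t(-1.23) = 0.13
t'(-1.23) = 0.27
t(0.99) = 0.89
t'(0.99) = -7.26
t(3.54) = 0.00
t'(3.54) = -0.00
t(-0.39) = 1.09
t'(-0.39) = 4.34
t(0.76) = -2.80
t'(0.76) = -31.56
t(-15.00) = 0.00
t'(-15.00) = 0.00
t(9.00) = 0.00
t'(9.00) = -0.00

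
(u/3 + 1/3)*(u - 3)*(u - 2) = u^3/3 - 4*u^2/3 + u/3 + 2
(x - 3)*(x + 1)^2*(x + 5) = x^4 + 4*x^3 - 10*x^2 - 28*x - 15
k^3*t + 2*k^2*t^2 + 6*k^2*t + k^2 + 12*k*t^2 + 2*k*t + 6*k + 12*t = (k + 6)*(k + 2*t)*(k*t + 1)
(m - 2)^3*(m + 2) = m^4 - 4*m^3 + 16*m - 16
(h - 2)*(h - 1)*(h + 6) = h^3 + 3*h^2 - 16*h + 12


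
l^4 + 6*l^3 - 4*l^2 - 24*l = l*(l - 2)*(l + 2)*(l + 6)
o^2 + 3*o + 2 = (o + 1)*(o + 2)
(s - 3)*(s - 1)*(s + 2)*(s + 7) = s^4 + 5*s^3 - 19*s^2 - 29*s + 42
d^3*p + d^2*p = d^2*(d*p + p)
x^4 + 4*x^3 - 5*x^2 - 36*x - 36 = (x - 3)*(x + 2)^2*(x + 3)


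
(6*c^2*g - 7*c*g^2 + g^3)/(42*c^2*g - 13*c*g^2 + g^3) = (c - g)/(7*c - g)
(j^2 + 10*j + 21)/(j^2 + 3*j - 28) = (j + 3)/(j - 4)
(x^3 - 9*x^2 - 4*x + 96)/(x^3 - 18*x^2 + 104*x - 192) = (x + 3)/(x - 6)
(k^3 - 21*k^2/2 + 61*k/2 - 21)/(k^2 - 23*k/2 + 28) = (k^2 - 7*k + 6)/(k - 8)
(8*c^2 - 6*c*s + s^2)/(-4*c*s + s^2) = (-2*c + s)/s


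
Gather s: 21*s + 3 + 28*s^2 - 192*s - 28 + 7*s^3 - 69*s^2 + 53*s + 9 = 7*s^3 - 41*s^2 - 118*s - 16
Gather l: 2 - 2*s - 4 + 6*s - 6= 4*s - 8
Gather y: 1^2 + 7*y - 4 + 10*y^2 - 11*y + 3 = 10*y^2 - 4*y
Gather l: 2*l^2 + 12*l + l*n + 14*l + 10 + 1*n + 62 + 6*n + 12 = 2*l^2 + l*(n + 26) + 7*n + 84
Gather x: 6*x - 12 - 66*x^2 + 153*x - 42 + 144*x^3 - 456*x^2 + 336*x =144*x^3 - 522*x^2 + 495*x - 54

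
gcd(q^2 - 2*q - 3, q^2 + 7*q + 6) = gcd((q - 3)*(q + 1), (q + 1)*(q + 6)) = q + 1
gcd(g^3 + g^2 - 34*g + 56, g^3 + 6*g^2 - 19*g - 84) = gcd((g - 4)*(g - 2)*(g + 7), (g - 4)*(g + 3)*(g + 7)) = g^2 + 3*g - 28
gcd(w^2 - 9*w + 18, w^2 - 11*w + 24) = w - 3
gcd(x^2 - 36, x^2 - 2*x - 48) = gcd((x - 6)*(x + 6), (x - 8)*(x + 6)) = x + 6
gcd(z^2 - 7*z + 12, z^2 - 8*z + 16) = z - 4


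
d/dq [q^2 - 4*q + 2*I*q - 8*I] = 2*q - 4 + 2*I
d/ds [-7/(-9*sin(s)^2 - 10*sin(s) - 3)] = -14*(9*sin(s) + 5)*cos(s)/(9*sin(s)^2 + 10*sin(s) + 3)^2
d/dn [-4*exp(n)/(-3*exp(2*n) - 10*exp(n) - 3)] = 12*(1 - exp(2*n))*exp(n)/(9*exp(4*n) + 60*exp(3*n) + 118*exp(2*n) + 60*exp(n) + 9)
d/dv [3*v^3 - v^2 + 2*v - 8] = 9*v^2 - 2*v + 2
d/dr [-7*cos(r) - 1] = 7*sin(r)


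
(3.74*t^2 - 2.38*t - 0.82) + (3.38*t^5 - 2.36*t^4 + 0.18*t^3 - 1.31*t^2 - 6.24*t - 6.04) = 3.38*t^5 - 2.36*t^4 + 0.18*t^3 + 2.43*t^2 - 8.62*t - 6.86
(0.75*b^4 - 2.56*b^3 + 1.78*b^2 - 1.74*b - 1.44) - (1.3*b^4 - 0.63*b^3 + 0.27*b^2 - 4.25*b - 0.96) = -0.55*b^4 - 1.93*b^3 + 1.51*b^2 + 2.51*b - 0.48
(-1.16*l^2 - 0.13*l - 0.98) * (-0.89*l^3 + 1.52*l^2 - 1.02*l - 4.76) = 1.0324*l^5 - 1.6475*l^4 + 1.8578*l^3 + 4.1646*l^2 + 1.6184*l + 4.6648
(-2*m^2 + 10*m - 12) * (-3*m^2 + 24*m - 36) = 6*m^4 - 78*m^3 + 348*m^2 - 648*m + 432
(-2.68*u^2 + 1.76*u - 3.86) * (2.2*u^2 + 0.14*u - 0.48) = -5.896*u^4 + 3.4968*u^3 - 6.9592*u^2 - 1.3852*u + 1.8528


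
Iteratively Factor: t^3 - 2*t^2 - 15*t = (t)*(t^2 - 2*t - 15) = t*(t - 5)*(t + 3)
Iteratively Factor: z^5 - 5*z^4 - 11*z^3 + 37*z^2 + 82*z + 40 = (z - 4)*(z^4 - z^3 - 15*z^2 - 23*z - 10) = (z - 4)*(z + 2)*(z^3 - 3*z^2 - 9*z - 5) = (z - 5)*(z - 4)*(z + 2)*(z^2 + 2*z + 1) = (z - 5)*(z - 4)*(z + 1)*(z + 2)*(z + 1)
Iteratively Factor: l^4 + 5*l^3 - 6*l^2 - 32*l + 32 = (l - 2)*(l^3 + 7*l^2 + 8*l - 16) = (l - 2)*(l - 1)*(l^2 + 8*l + 16) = (l - 2)*(l - 1)*(l + 4)*(l + 4)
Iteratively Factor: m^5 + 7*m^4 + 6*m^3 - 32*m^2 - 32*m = (m + 4)*(m^4 + 3*m^3 - 6*m^2 - 8*m) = (m + 4)^2*(m^3 - m^2 - 2*m) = m*(m + 4)^2*(m^2 - m - 2) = m*(m + 1)*(m + 4)^2*(m - 2)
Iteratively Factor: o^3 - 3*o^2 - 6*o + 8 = (o - 4)*(o^2 + o - 2) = (o - 4)*(o - 1)*(o + 2)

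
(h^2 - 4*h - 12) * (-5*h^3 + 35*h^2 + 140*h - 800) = -5*h^5 + 55*h^4 + 60*h^3 - 1780*h^2 + 1520*h + 9600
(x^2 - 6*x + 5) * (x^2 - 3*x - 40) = x^4 - 9*x^3 - 17*x^2 + 225*x - 200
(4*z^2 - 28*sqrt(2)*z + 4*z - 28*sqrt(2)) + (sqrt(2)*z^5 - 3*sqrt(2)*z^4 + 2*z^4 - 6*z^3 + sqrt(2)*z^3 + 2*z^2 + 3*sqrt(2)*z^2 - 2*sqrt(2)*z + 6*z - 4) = sqrt(2)*z^5 - 3*sqrt(2)*z^4 + 2*z^4 - 6*z^3 + sqrt(2)*z^3 + 3*sqrt(2)*z^2 + 6*z^2 - 30*sqrt(2)*z + 10*z - 28*sqrt(2) - 4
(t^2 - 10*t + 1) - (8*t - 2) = t^2 - 18*t + 3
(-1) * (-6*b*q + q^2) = 6*b*q - q^2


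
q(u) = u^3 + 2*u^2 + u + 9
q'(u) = 3*u^2 + 4*u + 1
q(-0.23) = 8.86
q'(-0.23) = 0.24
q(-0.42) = 8.86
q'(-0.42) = -0.15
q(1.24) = 15.22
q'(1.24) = 10.57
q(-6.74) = -213.07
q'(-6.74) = 110.32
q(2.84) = 50.88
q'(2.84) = 36.56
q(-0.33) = 8.85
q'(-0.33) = 0.01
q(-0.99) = 9.00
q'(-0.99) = -0.02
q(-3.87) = -22.88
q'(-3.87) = 30.45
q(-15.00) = -2931.00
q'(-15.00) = 616.00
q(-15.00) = -2931.00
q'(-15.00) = 616.00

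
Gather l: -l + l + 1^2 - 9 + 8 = 0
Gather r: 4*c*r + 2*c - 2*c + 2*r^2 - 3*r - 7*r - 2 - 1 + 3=2*r^2 + r*(4*c - 10)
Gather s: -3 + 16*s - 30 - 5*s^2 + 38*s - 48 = -5*s^2 + 54*s - 81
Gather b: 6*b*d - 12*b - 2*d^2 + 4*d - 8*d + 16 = b*(6*d - 12) - 2*d^2 - 4*d + 16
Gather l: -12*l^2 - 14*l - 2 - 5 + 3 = -12*l^2 - 14*l - 4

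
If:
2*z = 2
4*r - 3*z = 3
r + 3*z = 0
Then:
No Solution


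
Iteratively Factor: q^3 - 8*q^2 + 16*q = (q - 4)*(q^2 - 4*q) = (q - 4)^2*(q)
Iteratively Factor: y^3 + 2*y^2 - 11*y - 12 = (y - 3)*(y^2 + 5*y + 4) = (y - 3)*(y + 1)*(y + 4)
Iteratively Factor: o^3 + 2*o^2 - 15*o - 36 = (o + 3)*(o^2 - o - 12) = (o + 3)^2*(o - 4)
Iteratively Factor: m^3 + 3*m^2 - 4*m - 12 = (m + 3)*(m^2 - 4) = (m + 2)*(m + 3)*(m - 2)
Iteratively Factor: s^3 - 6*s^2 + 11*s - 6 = (s - 1)*(s^2 - 5*s + 6) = (s - 3)*(s - 1)*(s - 2)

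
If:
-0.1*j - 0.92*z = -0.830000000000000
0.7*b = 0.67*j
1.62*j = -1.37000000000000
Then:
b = -0.81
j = -0.85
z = 0.99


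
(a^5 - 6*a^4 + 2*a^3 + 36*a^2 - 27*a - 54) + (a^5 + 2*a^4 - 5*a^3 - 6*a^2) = 2*a^5 - 4*a^4 - 3*a^3 + 30*a^2 - 27*a - 54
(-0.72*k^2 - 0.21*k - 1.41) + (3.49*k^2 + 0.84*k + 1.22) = 2.77*k^2 + 0.63*k - 0.19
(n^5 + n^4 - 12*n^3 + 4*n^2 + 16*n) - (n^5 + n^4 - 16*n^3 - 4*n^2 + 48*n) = 4*n^3 + 8*n^2 - 32*n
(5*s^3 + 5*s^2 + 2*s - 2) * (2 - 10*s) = -50*s^4 - 40*s^3 - 10*s^2 + 24*s - 4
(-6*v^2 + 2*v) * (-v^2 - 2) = 6*v^4 - 2*v^3 + 12*v^2 - 4*v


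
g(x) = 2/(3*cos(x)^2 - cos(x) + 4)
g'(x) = 2*(6*sin(x)*cos(x) - sin(x))/(3*cos(x)^2 - cos(x) + 4)^2 = 2*(6*cos(x) - 1)*sin(x)/(3*sin(x)^2 + cos(x) - 7)^2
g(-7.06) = 0.42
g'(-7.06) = -0.20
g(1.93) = 0.42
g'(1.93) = -0.26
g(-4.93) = 0.51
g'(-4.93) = 0.04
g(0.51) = 0.37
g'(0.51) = 0.14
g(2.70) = 0.27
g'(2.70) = -0.10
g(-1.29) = 0.51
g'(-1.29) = -0.08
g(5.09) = 0.50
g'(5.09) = -0.14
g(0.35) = 0.35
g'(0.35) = 0.10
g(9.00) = 0.27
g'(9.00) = -0.10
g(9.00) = 0.27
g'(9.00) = -0.10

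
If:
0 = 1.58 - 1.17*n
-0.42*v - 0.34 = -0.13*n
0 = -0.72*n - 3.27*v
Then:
No Solution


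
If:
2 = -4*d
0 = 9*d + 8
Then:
No Solution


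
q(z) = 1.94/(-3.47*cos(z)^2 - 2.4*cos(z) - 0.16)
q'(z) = 1.94*(-6.94*sin(z)*cos(z) - 2.4*sin(z))/(-3.47*cos(z)^2 - 2.4*cos(z) - 0.16)^2 = -(13.4636*cos(z) + 4.656)*sin(z)/(3.47*cos(z)^2 + 2.4*cos(z) + 0.16)^2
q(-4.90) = -2.66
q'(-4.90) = -13.27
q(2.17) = 21.60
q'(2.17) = 300.59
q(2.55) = -3.47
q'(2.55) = 11.65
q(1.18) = -1.23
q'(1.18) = -3.63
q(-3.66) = -2.80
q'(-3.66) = 7.25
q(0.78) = -0.54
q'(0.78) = -0.76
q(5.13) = -1.14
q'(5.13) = 3.18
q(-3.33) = -1.69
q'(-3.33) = 1.21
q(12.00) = -0.42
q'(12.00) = 0.40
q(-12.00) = -0.42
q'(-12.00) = -0.40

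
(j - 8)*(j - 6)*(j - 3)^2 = j^4 - 20*j^3 + 141*j^2 - 414*j + 432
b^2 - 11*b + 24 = (b - 8)*(b - 3)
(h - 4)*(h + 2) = h^2 - 2*h - 8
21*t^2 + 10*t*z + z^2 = (3*t + z)*(7*t + z)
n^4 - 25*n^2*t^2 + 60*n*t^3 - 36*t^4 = (n - 3*t)*(n - 2*t)*(n - t)*(n + 6*t)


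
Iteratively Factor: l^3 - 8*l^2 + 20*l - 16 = (l - 2)*(l^2 - 6*l + 8) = (l - 4)*(l - 2)*(l - 2)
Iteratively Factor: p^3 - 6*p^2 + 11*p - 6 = (p - 2)*(p^2 - 4*p + 3) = (p - 3)*(p - 2)*(p - 1)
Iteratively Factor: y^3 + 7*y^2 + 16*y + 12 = (y + 3)*(y^2 + 4*y + 4) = (y + 2)*(y + 3)*(y + 2)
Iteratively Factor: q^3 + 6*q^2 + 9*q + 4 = (q + 1)*(q^2 + 5*q + 4) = (q + 1)^2*(q + 4)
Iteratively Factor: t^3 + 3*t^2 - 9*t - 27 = (t + 3)*(t^2 - 9) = (t + 3)^2*(t - 3)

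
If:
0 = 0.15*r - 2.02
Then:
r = 13.47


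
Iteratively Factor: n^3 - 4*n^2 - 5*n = (n)*(n^2 - 4*n - 5) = n*(n + 1)*(n - 5)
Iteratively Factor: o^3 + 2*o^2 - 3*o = (o)*(o^2 + 2*o - 3) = o*(o + 3)*(o - 1)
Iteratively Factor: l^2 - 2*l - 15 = (l - 5)*(l + 3)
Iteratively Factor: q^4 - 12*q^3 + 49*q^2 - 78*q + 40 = (q - 4)*(q^3 - 8*q^2 + 17*q - 10) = (q - 4)*(q - 1)*(q^2 - 7*q + 10) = (q - 4)*(q - 2)*(q - 1)*(q - 5)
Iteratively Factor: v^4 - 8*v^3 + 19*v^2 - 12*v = (v)*(v^3 - 8*v^2 + 19*v - 12) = v*(v - 1)*(v^2 - 7*v + 12) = v*(v - 3)*(v - 1)*(v - 4)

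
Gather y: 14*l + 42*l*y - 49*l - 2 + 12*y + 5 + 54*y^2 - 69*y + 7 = -35*l + 54*y^2 + y*(42*l - 57) + 10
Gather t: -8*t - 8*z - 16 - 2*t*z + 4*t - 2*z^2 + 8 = t*(-2*z - 4) - 2*z^2 - 8*z - 8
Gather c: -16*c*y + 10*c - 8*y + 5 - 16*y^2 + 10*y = c*(10 - 16*y) - 16*y^2 + 2*y + 5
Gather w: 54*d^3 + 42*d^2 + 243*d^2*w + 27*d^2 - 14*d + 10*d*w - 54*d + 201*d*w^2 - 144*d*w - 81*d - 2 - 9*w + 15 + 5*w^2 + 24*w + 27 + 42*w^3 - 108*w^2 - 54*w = 54*d^3 + 69*d^2 - 149*d + 42*w^3 + w^2*(201*d - 103) + w*(243*d^2 - 134*d - 39) + 40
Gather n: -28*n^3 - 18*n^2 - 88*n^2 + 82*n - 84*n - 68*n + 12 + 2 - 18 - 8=-28*n^3 - 106*n^2 - 70*n - 12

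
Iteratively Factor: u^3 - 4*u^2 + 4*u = (u - 2)*(u^2 - 2*u) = u*(u - 2)*(u - 2)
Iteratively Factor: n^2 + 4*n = (n)*(n + 4)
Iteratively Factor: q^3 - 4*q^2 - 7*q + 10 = (q - 5)*(q^2 + q - 2) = (q - 5)*(q - 1)*(q + 2)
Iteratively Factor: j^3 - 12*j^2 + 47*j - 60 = (j - 4)*(j^2 - 8*j + 15) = (j - 4)*(j - 3)*(j - 5)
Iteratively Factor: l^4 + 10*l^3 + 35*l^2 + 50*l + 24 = (l + 1)*(l^3 + 9*l^2 + 26*l + 24) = (l + 1)*(l + 2)*(l^2 + 7*l + 12) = (l + 1)*(l + 2)*(l + 4)*(l + 3)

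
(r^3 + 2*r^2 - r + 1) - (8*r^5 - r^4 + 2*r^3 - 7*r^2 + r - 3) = -8*r^5 + r^4 - r^3 + 9*r^2 - 2*r + 4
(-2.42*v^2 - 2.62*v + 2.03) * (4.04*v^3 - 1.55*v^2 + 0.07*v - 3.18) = -9.7768*v^5 - 6.8338*v^4 + 12.0928*v^3 + 4.3657*v^2 + 8.4737*v - 6.4554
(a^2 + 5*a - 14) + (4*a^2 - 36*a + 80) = 5*a^2 - 31*a + 66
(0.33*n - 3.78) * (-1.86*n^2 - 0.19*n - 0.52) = -0.6138*n^3 + 6.9681*n^2 + 0.5466*n + 1.9656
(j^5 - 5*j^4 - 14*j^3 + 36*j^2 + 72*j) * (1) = j^5 - 5*j^4 - 14*j^3 + 36*j^2 + 72*j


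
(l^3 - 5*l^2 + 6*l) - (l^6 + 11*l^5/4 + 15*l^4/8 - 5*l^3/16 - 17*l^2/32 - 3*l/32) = -l^6 - 11*l^5/4 - 15*l^4/8 + 21*l^3/16 - 143*l^2/32 + 195*l/32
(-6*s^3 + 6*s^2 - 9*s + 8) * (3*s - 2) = -18*s^4 + 30*s^3 - 39*s^2 + 42*s - 16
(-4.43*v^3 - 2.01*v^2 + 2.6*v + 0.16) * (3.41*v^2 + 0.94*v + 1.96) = -15.1063*v^5 - 11.0183*v^4 - 1.7062*v^3 - 0.949999999999999*v^2 + 5.2464*v + 0.3136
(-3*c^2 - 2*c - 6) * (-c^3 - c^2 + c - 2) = 3*c^5 + 5*c^4 + 5*c^3 + 10*c^2 - 2*c + 12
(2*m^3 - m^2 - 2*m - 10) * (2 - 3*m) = -6*m^4 + 7*m^3 + 4*m^2 + 26*m - 20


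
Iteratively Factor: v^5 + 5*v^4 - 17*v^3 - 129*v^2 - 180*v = (v + 3)*(v^4 + 2*v^3 - 23*v^2 - 60*v) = (v - 5)*(v + 3)*(v^3 + 7*v^2 + 12*v) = (v - 5)*(v + 3)*(v + 4)*(v^2 + 3*v) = (v - 5)*(v + 3)^2*(v + 4)*(v)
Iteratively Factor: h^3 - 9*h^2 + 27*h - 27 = (h - 3)*(h^2 - 6*h + 9) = (h - 3)^2*(h - 3)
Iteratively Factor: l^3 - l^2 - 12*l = (l - 4)*(l^2 + 3*l) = l*(l - 4)*(l + 3)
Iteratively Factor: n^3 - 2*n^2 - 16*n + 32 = (n + 4)*(n^2 - 6*n + 8) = (n - 2)*(n + 4)*(n - 4)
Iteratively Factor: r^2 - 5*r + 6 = (r - 3)*(r - 2)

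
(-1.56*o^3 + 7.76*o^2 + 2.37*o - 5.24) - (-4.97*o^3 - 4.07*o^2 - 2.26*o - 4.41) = 3.41*o^3 + 11.83*o^2 + 4.63*o - 0.83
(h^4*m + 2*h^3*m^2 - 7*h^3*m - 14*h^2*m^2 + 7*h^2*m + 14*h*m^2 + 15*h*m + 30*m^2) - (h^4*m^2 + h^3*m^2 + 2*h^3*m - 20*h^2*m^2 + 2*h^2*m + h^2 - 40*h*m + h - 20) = -h^4*m^2 + h^4*m + h^3*m^2 - 9*h^3*m + 6*h^2*m^2 + 5*h^2*m - h^2 + 14*h*m^2 + 55*h*m - h + 30*m^2 + 20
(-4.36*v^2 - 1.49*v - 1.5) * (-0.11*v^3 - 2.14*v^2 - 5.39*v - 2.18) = 0.4796*v^5 + 9.4943*v^4 + 26.854*v^3 + 20.7459*v^2 + 11.3332*v + 3.27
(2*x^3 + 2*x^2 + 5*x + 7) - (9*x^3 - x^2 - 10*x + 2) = -7*x^3 + 3*x^2 + 15*x + 5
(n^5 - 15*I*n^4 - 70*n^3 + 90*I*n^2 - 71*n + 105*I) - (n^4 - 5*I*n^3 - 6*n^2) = n^5 - n^4 - 15*I*n^4 - 70*n^3 + 5*I*n^3 + 6*n^2 + 90*I*n^2 - 71*n + 105*I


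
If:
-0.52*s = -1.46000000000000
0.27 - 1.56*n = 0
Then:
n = 0.17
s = 2.81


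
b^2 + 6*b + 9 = (b + 3)^2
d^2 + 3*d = d*(d + 3)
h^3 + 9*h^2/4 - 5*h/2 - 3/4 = (h - 1)*(h + 1/4)*(h + 3)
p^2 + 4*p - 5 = (p - 1)*(p + 5)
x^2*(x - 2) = x^3 - 2*x^2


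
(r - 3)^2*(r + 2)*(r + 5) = r^4 + r^3 - 23*r^2 + 3*r + 90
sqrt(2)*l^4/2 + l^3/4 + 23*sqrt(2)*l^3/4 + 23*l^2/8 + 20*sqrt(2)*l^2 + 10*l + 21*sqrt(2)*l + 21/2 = (l/2 + 1)*(l + 7/2)*(l + 6)*(sqrt(2)*l + 1/2)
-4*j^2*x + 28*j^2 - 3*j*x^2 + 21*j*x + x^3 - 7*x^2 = (-4*j + x)*(j + x)*(x - 7)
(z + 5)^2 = z^2 + 10*z + 25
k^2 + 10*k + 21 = (k + 3)*(k + 7)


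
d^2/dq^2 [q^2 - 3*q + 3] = 2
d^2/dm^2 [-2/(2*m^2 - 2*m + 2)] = 2*(m^2 - m - (2*m - 1)^2 + 1)/(m^2 - m + 1)^3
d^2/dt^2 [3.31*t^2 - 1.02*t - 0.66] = 6.62000000000000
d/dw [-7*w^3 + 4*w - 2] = 4 - 21*w^2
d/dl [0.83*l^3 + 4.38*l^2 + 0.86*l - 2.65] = 2.49*l^2 + 8.76*l + 0.86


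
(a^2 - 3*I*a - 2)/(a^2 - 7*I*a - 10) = (a - I)/(a - 5*I)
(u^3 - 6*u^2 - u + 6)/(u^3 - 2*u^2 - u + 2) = (u - 6)/(u - 2)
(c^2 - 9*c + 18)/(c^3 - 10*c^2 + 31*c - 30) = (c - 6)/(c^2 - 7*c + 10)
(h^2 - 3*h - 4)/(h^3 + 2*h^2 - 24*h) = (h + 1)/(h*(h + 6))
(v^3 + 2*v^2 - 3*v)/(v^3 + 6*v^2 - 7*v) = (v + 3)/(v + 7)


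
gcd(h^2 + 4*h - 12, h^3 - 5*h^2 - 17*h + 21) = 1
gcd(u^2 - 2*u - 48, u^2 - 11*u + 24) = u - 8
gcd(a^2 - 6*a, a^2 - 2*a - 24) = a - 6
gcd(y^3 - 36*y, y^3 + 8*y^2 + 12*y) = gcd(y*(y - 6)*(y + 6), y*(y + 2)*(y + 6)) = y^2 + 6*y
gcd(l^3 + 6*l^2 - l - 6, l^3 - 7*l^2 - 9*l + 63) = 1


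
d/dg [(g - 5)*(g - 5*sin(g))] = g + (5 - g)*(5*cos(g) - 1) - 5*sin(g)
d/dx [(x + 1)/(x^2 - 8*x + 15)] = (x^2 - 8*x - 2*(x - 4)*(x + 1) + 15)/(x^2 - 8*x + 15)^2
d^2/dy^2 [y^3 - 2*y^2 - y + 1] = 6*y - 4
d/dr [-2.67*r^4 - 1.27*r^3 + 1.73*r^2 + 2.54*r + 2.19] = -10.68*r^3 - 3.81*r^2 + 3.46*r + 2.54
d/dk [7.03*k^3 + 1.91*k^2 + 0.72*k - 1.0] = 21.09*k^2 + 3.82*k + 0.72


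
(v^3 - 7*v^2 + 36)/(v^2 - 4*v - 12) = v - 3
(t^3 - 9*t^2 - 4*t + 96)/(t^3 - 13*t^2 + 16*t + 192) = (t - 4)/(t - 8)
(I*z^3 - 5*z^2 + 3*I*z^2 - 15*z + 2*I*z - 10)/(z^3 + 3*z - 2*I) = (I*z^3 + z^2*(-5 + 3*I) + z*(-15 + 2*I) - 10)/(z^3 + 3*z - 2*I)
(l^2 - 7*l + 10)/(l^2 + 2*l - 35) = (l - 2)/(l + 7)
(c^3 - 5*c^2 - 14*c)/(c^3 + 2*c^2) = (c - 7)/c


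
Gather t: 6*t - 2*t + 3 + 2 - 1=4*t + 4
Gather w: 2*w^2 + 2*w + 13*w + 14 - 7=2*w^2 + 15*w + 7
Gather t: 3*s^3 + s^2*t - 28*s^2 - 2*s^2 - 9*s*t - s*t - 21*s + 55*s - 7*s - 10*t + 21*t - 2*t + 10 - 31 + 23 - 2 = 3*s^3 - 30*s^2 + 27*s + t*(s^2 - 10*s + 9)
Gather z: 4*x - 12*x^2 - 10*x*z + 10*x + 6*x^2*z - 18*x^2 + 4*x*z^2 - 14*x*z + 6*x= -30*x^2 + 4*x*z^2 + 20*x + z*(6*x^2 - 24*x)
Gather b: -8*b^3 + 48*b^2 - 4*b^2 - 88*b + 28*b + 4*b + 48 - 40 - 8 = -8*b^3 + 44*b^2 - 56*b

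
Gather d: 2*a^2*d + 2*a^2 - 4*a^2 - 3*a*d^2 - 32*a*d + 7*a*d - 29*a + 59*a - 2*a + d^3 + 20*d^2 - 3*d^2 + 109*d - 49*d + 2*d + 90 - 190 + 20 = -2*a^2 + 28*a + d^3 + d^2*(17 - 3*a) + d*(2*a^2 - 25*a + 62) - 80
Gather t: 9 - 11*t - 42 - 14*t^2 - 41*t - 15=-14*t^2 - 52*t - 48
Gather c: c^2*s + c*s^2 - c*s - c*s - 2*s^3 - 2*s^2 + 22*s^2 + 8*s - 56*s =c^2*s + c*(s^2 - 2*s) - 2*s^3 + 20*s^2 - 48*s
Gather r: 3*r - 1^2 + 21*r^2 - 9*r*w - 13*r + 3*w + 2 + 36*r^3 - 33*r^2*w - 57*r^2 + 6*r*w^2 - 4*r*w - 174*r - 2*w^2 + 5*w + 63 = 36*r^3 + r^2*(-33*w - 36) + r*(6*w^2 - 13*w - 184) - 2*w^2 + 8*w + 64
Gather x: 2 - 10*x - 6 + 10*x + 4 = 0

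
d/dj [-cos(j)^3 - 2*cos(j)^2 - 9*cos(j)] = (3*cos(j)^2 + 4*cos(j) + 9)*sin(j)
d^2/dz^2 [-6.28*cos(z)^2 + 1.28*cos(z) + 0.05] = -1.28*cos(z) + 12.56*cos(2*z)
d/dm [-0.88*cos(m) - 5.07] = 0.88*sin(m)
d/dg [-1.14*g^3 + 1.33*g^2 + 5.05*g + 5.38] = -3.42*g^2 + 2.66*g + 5.05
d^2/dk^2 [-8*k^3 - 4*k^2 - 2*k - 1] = -48*k - 8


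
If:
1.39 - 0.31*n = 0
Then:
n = 4.48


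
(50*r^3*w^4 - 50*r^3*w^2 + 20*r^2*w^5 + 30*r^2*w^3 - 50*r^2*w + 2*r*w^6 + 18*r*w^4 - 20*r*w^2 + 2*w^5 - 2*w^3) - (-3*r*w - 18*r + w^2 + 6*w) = 50*r^3*w^4 - 50*r^3*w^2 + 20*r^2*w^5 + 30*r^2*w^3 - 50*r^2*w + 2*r*w^6 + 18*r*w^4 - 20*r*w^2 + 3*r*w + 18*r + 2*w^5 - 2*w^3 - w^2 - 6*w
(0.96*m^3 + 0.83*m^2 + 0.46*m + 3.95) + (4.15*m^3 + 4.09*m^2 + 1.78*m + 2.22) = 5.11*m^3 + 4.92*m^2 + 2.24*m + 6.17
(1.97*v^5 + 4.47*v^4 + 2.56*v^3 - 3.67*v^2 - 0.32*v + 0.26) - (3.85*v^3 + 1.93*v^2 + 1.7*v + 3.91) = 1.97*v^5 + 4.47*v^4 - 1.29*v^3 - 5.6*v^2 - 2.02*v - 3.65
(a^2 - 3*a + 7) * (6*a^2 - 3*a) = 6*a^4 - 21*a^3 + 51*a^2 - 21*a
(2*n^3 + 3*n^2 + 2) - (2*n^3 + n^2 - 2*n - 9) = 2*n^2 + 2*n + 11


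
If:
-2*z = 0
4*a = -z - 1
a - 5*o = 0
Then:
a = -1/4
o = -1/20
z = 0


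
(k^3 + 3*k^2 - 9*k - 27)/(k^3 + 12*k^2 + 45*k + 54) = (k - 3)/(k + 6)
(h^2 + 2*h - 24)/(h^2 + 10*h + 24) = (h - 4)/(h + 4)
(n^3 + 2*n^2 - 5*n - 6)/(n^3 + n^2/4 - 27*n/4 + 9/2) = 4*(n + 1)/(4*n - 3)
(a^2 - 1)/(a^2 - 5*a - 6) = (a - 1)/(a - 6)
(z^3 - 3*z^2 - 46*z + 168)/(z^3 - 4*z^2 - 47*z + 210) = (z - 4)/(z - 5)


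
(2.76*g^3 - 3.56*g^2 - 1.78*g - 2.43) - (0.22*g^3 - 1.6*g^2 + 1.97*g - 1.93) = 2.54*g^3 - 1.96*g^2 - 3.75*g - 0.5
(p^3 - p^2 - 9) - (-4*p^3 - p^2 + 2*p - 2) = 5*p^3 - 2*p - 7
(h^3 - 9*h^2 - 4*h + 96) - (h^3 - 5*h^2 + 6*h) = -4*h^2 - 10*h + 96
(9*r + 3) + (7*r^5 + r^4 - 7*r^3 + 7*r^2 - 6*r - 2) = 7*r^5 + r^4 - 7*r^3 + 7*r^2 + 3*r + 1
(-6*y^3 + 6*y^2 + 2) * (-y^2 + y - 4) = 6*y^5 - 12*y^4 + 30*y^3 - 26*y^2 + 2*y - 8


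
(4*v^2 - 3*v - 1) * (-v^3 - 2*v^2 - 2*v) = -4*v^5 - 5*v^4 - v^3 + 8*v^2 + 2*v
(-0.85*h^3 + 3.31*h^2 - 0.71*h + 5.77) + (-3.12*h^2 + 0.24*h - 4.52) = -0.85*h^3 + 0.19*h^2 - 0.47*h + 1.25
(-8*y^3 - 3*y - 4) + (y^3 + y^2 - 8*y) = -7*y^3 + y^2 - 11*y - 4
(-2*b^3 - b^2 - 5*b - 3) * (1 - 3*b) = 6*b^4 + b^3 + 14*b^2 + 4*b - 3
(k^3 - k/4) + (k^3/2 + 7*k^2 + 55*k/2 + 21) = 3*k^3/2 + 7*k^2 + 109*k/4 + 21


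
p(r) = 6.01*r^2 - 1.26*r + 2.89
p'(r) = 12.02*r - 1.26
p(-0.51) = 5.10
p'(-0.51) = -7.39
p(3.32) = 64.95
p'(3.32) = 38.65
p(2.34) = 32.85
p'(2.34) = 26.87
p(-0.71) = 6.81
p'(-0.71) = -9.79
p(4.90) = 141.02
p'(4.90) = 57.64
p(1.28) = 11.12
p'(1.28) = 14.13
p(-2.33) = 38.45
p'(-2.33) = -29.27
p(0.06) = 2.84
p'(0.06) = -0.54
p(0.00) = 2.89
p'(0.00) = -1.26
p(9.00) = 478.36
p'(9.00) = 106.92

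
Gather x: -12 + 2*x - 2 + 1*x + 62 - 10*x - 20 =28 - 7*x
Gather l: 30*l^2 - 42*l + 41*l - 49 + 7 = 30*l^2 - l - 42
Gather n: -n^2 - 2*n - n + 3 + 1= -n^2 - 3*n + 4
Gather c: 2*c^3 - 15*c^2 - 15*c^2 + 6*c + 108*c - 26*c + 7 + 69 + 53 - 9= 2*c^3 - 30*c^2 + 88*c + 120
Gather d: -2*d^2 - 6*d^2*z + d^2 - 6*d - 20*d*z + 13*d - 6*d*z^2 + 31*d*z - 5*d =d^2*(-6*z - 1) + d*(-6*z^2 + 11*z + 2)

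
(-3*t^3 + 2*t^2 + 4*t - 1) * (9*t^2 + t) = -27*t^5 + 15*t^4 + 38*t^3 - 5*t^2 - t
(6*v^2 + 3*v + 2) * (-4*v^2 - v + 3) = -24*v^4 - 18*v^3 + 7*v^2 + 7*v + 6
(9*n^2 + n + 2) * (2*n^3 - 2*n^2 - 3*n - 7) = 18*n^5 - 16*n^4 - 25*n^3 - 70*n^2 - 13*n - 14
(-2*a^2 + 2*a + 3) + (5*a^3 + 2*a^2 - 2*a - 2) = 5*a^3 + 1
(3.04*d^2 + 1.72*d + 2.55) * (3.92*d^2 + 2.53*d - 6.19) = 11.9168*d^4 + 14.4336*d^3 - 4.47*d^2 - 4.1953*d - 15.7845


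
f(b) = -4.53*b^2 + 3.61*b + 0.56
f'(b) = 3.61 - 9.06*b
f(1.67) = -6.05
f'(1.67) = -11.52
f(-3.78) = -77.81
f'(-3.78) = 37.86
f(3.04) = -30.33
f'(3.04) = -23.93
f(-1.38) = -13.05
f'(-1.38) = 16.11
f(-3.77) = -77.43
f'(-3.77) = 37.77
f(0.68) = 0.92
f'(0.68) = -2.55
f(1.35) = -2.82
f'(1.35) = -8.62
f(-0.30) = -0.93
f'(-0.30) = 6.33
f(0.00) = 0.56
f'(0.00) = 3.61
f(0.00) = 0.56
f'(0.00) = 3.61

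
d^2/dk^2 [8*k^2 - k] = 16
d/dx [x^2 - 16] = 2*x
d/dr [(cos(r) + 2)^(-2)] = 2*sin(r)/(cos(r) + 2)^3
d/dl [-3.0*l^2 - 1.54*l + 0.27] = -6.0*l - 1.54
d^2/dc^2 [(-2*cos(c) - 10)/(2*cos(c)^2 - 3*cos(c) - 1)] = 2*(-36*sin(c)^4*cos(c) - 86*sin(c)^4 + 134*sin(c)^2 - 175*cos(c)/2 + 27*cos(3*c)/2 + 2*cos(5*c) + 56)/(2*sin(c)^2 + 3*cos(c) - 1)^3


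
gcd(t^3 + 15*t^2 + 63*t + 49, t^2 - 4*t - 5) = t + 1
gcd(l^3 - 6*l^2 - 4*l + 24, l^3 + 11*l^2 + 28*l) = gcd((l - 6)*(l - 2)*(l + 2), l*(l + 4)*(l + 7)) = 1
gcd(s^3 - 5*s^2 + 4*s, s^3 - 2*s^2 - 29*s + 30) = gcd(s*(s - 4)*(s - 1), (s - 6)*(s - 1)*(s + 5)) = s - 1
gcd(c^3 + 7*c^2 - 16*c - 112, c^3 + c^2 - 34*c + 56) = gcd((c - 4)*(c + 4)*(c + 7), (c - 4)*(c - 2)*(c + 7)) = c^2 + 3*c - 28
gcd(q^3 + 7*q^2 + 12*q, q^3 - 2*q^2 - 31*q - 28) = q + 4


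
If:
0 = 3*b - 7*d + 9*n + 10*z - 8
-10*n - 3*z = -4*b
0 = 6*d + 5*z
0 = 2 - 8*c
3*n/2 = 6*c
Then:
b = 466/217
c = 1/4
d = 85/217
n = 1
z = -102/217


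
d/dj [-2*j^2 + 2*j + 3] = 2 - 4*j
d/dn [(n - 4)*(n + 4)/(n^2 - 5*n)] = (-5*n^2 + 32*n - 80)/(n^2*(n^2 - 10*n + 25))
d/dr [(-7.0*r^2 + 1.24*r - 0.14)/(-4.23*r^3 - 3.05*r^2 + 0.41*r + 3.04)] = (-29.61*r^4 + 10.4904*r^3 - 0.864599999999999*r^2 - 43.414*r + 3.827)/(17.8929*r^6 + 25.803*r^5 + 5.8339*r^4 - 28.2194*r^3 - 18.3759*r^2 + 2.4928*r + 9.2416)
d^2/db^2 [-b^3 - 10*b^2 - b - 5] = -6*b - 20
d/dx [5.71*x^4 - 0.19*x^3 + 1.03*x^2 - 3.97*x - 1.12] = 22.84*x^3 - 0.57*x^2 + 2.06*x - 3.97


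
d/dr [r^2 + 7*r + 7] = 2*r + 7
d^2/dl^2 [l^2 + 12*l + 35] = 2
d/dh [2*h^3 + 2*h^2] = 2*h*(3*h + 2)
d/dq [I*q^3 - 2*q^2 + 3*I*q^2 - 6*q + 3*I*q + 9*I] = 3*I*q^2 + q*(-4 + 6*I) - 6 + 3*I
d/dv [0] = 0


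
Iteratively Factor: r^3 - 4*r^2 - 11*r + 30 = (r - 2)*(r^2 - 2*r - 15) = (r - 2)*(r + 3)*(r - 5)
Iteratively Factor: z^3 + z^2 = (z + 1)*(z^2) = z*(z + 1)*(z)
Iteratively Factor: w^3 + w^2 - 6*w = (w - 2)*(w^2 + 3*w) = (w - 2)*(w + 3)*(w)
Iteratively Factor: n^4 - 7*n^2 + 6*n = (n - 1)*(n^3 + n^2 - 6*n) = (n - 1)*(n + 3)*(n^2 - 2*n) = (n - 2)*(n - 1)*(n + 3)*(n)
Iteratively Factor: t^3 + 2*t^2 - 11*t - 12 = (t + 4)*(t^2 - 2*t - 3) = (t + 1)*(t + 4)*(t - 3)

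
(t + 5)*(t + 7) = t^2 + 12*t + 35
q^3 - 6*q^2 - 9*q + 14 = (q - 7)*(q - 1)*(q + 2)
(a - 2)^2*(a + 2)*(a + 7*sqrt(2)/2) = a^4 - 2*a^3 + 7*sqrt(2)*a^3/2 - 7*sqrt(2)*a^2 - 4*a^2 - 14*sqrt(2)*a + 8*a + 28*sqrt(2)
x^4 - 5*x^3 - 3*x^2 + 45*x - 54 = (x - 3)^2*(x - 2)*(x + 3)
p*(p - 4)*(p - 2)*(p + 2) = p^4 - 4*p^3 - 4*p^2 + 16*p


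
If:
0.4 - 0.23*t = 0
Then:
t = 1.74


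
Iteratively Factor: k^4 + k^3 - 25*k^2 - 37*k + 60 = (k + 4)*(k^3 - 3*k^2 - 13*k + 15) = (k + 3)*(k + 4)*(k^2 - 6*k + 5) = (k - 1)*(k + 3)*(k + 4)*(k - 5)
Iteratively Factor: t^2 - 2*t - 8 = (t + 2)*(t - 4)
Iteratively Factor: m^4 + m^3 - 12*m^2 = (m)*(m^3 + m^2 - 12*m) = m*(m + 4)*(m^2 - 3*m) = m*(m - 3)*(m + 4)*(m)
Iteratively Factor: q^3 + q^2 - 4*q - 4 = (q + 2)*(q^2 - q - 2) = (q - 2)*(q + 2)*(q + 1)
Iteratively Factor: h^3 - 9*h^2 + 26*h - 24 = (h - 2)*(h^2 - 7*h + 12) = (h - 4)*(h - 2)*(h - 3)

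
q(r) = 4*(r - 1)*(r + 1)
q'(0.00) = 0.00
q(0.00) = -4.00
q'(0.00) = 0.00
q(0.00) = -4.00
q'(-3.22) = -25.76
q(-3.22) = 37.47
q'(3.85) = 30.80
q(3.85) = 55.29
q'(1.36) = 10.88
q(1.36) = 3.40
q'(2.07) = 16.56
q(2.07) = 13.14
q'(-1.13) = -9.04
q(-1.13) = 1.11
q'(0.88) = 7.04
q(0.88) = -0.90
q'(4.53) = 36.24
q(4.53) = 78.08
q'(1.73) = 13.84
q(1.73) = 7.97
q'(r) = 8*r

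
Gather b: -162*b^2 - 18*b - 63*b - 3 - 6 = -162*b^2 - 81*b - 9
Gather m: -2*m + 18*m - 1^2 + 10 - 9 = 16*m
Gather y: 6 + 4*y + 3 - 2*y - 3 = 2*y + 6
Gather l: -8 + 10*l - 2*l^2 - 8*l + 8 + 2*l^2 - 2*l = 0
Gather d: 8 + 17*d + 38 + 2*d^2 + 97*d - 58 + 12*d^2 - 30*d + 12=14*d^2 + 84*d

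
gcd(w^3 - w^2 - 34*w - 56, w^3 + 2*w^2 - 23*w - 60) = w + 4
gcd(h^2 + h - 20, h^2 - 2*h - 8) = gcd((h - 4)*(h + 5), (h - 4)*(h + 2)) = h - 4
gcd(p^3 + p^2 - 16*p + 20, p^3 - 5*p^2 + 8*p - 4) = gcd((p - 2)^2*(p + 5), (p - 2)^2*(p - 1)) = p^2 - 4*p + 4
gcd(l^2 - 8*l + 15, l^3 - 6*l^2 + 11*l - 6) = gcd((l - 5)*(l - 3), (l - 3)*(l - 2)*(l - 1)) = l - 3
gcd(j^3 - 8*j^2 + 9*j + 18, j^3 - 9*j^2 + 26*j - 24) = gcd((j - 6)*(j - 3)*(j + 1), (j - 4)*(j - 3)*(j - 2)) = j - 3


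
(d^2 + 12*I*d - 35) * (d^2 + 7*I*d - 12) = d^4 + 19*I*d^3 - 131*d^2 - 389*I*d + 420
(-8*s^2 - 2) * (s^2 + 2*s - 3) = -8*s^4 - 16*s^3 + 22*s^2 - 4*s + 6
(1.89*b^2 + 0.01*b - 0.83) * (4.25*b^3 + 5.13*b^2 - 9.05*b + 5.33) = 8.0325*b^5 + 9.7382*b^4 - 20.5807*b^3 + 5.7253*b^2 + 7.5648*b - 4.4239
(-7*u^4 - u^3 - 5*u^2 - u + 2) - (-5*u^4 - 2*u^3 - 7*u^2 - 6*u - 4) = -2*u^4 + u^3 + 2*u^2 + 5*u + 6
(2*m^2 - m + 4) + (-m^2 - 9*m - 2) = m^2 - 10*m + 2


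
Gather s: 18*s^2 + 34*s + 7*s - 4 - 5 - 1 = 18*s^2 + 41*s - 10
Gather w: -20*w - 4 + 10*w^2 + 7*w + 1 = 10*w^2 - 13*w - 3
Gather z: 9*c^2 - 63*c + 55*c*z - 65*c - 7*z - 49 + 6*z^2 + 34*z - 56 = 9*c^2 - 128*c + 6*z^2 + z*(55*c + 27) - 105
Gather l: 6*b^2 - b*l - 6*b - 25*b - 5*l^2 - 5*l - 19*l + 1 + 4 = 6*b^2 - 31*b - 5*l^2 + l*(-b - 24) + 5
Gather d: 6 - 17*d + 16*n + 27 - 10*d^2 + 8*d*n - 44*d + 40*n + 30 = -10*d^2 + d*(8*n - 61) + 56*n + 63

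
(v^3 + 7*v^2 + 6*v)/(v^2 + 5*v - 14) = v*(v^2 + 7*v + 6)/(v^2 + 5*v - 14)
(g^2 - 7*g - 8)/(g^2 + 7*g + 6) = (g - 8)/(g + 6)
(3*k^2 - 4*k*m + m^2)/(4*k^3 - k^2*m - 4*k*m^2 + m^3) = (3*k - m)/(4*k^2 + 3*k*m - m^2)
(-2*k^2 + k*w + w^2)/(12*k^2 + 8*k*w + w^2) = (-k + w)/(6*k + w)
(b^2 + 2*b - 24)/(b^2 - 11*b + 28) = (b + 6)/(b - 7)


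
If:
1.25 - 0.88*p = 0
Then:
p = 1.42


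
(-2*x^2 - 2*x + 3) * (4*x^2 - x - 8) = -8*x^4 - 6*x^3 + 30*x^2 + 13*x - 24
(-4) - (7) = -11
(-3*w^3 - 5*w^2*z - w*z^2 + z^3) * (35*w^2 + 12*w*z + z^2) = -105*w^5 - 211*w^4*z - 98*w^3*z^2 + 18*w^2*z^3 + 11*w*z^4 + z^5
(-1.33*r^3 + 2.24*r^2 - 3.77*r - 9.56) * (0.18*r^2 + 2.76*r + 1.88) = -0.2394*r^5 - 3.2676*r^4 + 3.0034*r^3 - 7.9148*r^2 - 33.4732*r - 17.9728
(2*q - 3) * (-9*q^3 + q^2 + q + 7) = -18*q^4 + 29*q^3 - q^2 + 11*q - 21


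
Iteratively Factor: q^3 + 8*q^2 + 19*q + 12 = (q + 3)*(q^2 + 5*q + 4) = (q + 1)*(q + 3)*(q + 4)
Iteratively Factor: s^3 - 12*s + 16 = (s + 4)*(s^2 - 4*s + 4) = (s - 2)*(s + 4)*(s - 2)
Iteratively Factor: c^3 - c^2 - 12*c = (c + 3)*(c^2 - 4*c) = (c - 4)*(c + 3)*(c)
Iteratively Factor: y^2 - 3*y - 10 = (y + 2)*(y - 5)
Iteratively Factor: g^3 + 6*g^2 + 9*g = (g + 3)*(g^2 + 3*g) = g*(g + 3)*(g + 3)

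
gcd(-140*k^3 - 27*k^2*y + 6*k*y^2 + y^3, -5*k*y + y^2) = -5*k + y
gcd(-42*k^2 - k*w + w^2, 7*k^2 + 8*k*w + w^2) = 1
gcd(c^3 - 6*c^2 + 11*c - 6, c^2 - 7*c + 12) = c - 3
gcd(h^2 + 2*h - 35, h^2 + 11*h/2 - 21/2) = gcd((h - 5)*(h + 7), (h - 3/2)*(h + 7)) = h + 7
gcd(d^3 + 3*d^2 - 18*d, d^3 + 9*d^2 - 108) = d^2 + 3*d - 18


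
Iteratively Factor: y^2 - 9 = (y + 3)*(y - 3)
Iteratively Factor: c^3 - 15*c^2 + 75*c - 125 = (c - 5)*(c^2 - 10*c + 25) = (c - 5)^2*(c - 5)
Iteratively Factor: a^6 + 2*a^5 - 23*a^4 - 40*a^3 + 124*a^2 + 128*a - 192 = (a - 2)*(a^5 + 4*a^4 - 15*a^3 - 70*a^2 - 16*a + 96) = (a - 2)*(a - 1)*(a^4 + 5*a^3 - 10*a^2 - 80*a - 96) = (a - 2)*(a - 1)*(a + 4)*(a^3 + a^2 - 14*a - 24) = (a - 2)*(a - 1)*(a + 2)*(a + 4)*(a^2 - a - 12) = (a - 4)*(a - 2)*(a - 1)*(a + 2)*(a + 4)*(a + 3)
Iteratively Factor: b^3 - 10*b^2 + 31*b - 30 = (b - 5)*(b^2 - 5*b + 6) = (b - 5)*(b - 2)*(b - 3)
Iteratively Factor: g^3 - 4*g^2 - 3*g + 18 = (g - 3)*(g^2 - g - 6) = (g - 3)*(g + 2)*(g - 3)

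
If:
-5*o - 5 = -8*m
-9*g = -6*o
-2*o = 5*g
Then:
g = 0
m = 5/8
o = 0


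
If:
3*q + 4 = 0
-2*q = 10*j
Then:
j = 4/15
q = -4/3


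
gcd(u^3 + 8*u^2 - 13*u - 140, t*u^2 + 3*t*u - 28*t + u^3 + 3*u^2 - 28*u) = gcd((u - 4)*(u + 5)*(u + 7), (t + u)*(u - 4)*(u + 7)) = u^2 + 3*u - 28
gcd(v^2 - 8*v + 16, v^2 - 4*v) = v - 4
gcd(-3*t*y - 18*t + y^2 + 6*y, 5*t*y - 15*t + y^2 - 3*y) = 1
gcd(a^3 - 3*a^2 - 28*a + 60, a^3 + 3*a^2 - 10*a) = a^2 + 3*a - 10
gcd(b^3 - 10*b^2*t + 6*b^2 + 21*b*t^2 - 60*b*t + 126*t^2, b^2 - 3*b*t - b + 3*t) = -b + 3*t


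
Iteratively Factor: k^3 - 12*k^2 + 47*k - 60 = (k - 3)*(k^2 - 9*k + 20) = (k - 4)*(k - 3)*(k - 5)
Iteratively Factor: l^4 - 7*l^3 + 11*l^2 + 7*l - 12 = (l - 1)*(l^3 - 6*l^2 + 5*l + 12) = (l - 1)*(l + 1)*(l^2 - 7*l + 12) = (l - 4)*(l - 1)*(l + 1)*(l - 3)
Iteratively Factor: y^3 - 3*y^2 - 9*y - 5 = (y + 1)*(y^2 - 4*y - 5) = (y + 1)^2*(y - 5)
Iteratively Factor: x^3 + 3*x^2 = (x + 3)*(x^2) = x*(x + 3)*(x)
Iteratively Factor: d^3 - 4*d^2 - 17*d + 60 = (d + 4)*(d^2 - 8*d + 15) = (d - 5)*(d + 4)*(d - 3)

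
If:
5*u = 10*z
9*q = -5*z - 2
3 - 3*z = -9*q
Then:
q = -7/24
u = 1/4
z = 1/8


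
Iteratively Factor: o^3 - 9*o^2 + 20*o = (o - 5)*(o^2 - 4*o) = o*(o - 5)*(o - 4)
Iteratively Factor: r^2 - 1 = (r + 1)*(r - 1)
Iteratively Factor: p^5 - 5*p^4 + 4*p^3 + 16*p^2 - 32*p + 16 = (p - 2)*(p^4 - 3*p^3 - 2*p^2 + 12*p - 8) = (p - 2)*(p + 2)*(p^3 - 5*p^2 + 8*p - 4) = (p - 2)^2*(p + 2)*(p^2 - 3*p + 2) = (p - 2)^2*(p - 1)*(p + 2)*(p - 2)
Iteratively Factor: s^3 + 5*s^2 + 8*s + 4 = (s + 2)*(s^2 + 3*s + 2) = (s + 2)^2*(s + 1)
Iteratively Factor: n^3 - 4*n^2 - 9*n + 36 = (n - 4)*(n^2 - 9) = (n - 4)*(n - 3)*(n + 3)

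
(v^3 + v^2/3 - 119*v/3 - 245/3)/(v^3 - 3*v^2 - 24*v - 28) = (3*v^2 + 22*v + 35)/(3*(v^2 + 4*v + 4))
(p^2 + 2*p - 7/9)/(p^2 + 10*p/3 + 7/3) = (p - 1/3)/(p + 1)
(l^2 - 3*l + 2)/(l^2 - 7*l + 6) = (l - 2)/(l - 6)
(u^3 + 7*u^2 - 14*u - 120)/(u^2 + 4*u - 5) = (u^2 + 2*u - 24)/(u - 1)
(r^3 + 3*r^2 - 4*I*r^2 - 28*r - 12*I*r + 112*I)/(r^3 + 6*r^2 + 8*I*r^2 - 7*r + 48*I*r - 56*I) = (r^2 - 4*r*(1 + I) + 16*I)/(r^2 + r*(-1 + 8*I) - 8*I)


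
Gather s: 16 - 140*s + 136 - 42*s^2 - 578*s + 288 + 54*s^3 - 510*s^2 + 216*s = 54*s^3 - 552*s^2 - 502*s + 440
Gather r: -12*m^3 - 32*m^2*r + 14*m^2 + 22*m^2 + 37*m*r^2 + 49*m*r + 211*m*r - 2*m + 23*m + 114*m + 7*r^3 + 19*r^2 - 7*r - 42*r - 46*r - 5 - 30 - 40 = -12*m^3 + 36*m^2 + 135*m + 7*r^3 + r^2*(37*m + 19) + r*(-32*m^2 + 260*m - 95) - 75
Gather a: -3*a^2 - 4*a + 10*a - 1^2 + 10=-3*a^2 + 6*a + 9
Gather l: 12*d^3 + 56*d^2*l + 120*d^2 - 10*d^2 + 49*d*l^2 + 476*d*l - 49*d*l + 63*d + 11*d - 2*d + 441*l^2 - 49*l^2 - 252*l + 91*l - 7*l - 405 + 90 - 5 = 12*d^3 + 110*d^2 + 72*d + l^2*(49*d + 392) + l*(56*d^2 + 427*d - 168) - 320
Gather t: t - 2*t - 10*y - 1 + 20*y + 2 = -t + 10*y + 1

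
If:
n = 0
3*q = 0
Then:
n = 0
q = 0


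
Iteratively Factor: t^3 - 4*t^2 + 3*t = (t - 3)*(t^2 - t) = (t - 3)*(t - 1)*(t)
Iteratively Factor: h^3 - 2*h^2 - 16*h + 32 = (h - 4)*(h^2 + 2*h - 8) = (h - 4)*(h + 4)*(h - 2)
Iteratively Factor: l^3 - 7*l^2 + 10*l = (l - 2)*(l^2 - 5*l) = l*(l - 2)*(l - 5)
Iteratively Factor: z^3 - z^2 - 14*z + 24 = (z + 4)*(z^2 - 5*z + 6) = (z - 3)*(z + 4)*(z - 2)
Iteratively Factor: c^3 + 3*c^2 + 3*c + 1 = (c + 1)*(c^2 + 2*c + 1) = (c + 1)^2*(c + 1)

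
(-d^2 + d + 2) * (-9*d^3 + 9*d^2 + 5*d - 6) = 9*d^5 - 18*d^4 - 14*d^3 + 29*d^2 + 4*d - 12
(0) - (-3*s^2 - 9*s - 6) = 3*s^2 + 9*s + 6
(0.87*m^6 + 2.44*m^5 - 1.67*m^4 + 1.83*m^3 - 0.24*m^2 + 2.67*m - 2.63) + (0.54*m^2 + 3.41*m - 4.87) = 0.87*m^6 + 2.44*m^5 - 1.67*m^4 + 1.83*m^3 + 0.3*m^2 + 6.08*m - 7.5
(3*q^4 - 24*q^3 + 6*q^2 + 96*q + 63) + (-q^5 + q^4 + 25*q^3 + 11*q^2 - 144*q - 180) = -q^5 + 4*q^4 + q^3 + 17*q^2 - 48*q - 117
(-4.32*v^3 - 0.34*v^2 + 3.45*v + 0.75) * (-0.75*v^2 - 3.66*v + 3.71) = 3.24*v^5 + 16.0662*v^4 - 17.3703*v^3 - 14.4509*v^2 + 10.0545*v + 2.7825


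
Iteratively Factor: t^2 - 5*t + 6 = (t - 3)*(t - 2)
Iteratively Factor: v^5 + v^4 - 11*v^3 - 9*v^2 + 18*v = (v + 3)*(v^4 - 2*v^3 - 5*v^2 + 6*v) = (v - 1)*(v + 3)*(v^3 - v^2 - 6*v) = (v - 3)*(v - 1)*(v + 3)*(v^2 + 2*v) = (v - 3)*(v - 1)*(v + 2)*(v + 3)*(v)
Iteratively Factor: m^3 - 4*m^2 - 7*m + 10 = (m + 2)*(m^2 - 6*m + 5) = (m - 5)*(m + 2)*(m - 1)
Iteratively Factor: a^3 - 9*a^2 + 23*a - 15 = (a - 3)*(a^2 - 6*a + 5) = (a - 5)*(a - 3)*(a - 1)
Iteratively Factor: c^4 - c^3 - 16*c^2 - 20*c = (c - 5)*(c^3 + 4*c^2 + 4*c) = (c - 5)*(c + 2)*(c^2 + 2*c) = c*(c - 5)*(c + 2)*(c + 2)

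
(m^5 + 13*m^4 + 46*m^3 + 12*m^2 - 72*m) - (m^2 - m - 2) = m^5 + 13*m^4 + 46*m^3 + 11*m^2 - 71*m + 2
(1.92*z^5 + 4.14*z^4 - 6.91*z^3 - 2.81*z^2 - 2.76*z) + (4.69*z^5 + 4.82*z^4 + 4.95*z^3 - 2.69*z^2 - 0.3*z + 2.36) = 6.61*z^5 + 8.96*z^4 - 1.96*z^3 - 5.5*z^2 - 3.06*z + 2.36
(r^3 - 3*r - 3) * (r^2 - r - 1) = r^5 - r^4 - 4*r^3 + 6*r + 3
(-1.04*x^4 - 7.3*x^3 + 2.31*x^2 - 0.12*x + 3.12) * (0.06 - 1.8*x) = 1.872*x^5 + 13.0776*x^4 - 4.596*x^3 + 0.3546*x^2 - 5.6232*x + 0.1872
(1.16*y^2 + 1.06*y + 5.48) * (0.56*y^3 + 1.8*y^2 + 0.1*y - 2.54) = 0.6496*y^5 + 2.6816*y^4 + 5.0928*y^3 + 7.0236*y^2 - 2.1444*y - 13.9192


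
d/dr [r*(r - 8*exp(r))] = -r*(8*exp(r) - 1) + r - 8*exp(r)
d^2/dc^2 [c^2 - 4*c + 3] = 2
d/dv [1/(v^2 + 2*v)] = 2*(-v - 1)/(v^2*(v + 2)^2)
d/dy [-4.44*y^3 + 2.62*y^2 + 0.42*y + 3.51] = -13.32*y^2 + 5.24*y + 0.42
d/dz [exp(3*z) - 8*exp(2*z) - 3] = (3*exp(z) - 16)*exp(2*z)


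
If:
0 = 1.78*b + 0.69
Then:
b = -0.39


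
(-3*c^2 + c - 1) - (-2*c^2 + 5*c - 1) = -c^2 - 4*c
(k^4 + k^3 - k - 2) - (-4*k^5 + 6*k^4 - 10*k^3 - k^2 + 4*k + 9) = 4*k^5 - 5*k^4 + 11*k^3 + k^2 - 5*k - 11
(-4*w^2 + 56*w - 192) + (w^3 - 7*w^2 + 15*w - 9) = w^3 - 11*w^2 + 71*w - 201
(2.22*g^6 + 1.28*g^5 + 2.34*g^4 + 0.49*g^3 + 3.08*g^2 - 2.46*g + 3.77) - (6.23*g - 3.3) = 2.22*g^6 + 1.28*g^5 + 2.34*g^4 + 0.49*g^3 + 3.08*g^2 - 8.69*g + 7.07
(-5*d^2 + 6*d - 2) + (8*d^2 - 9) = 3*d^2 + 6*d - 11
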